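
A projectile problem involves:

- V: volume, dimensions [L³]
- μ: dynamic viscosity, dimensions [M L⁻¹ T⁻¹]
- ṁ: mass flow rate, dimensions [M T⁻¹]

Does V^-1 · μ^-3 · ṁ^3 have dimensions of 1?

yes

Sum the exponent of each base dimension across the product:
  M: −[V]_M − 3·[μ]_M + 3·[ṁ]_M = −(0) − 3·(1) + 3·(1) = 0
  L: −[V]_L − 3·[μ]_L + 3·[ṁ]_L = −(3) − 3·(-1) + 3·(0) = 0
  T: −[V]_T − 3·[μ]_T + 3·[ṁ]_T = −(0) − 3·(-1) + 3·(-1) = 0
All base exponents vanish — dimensionless.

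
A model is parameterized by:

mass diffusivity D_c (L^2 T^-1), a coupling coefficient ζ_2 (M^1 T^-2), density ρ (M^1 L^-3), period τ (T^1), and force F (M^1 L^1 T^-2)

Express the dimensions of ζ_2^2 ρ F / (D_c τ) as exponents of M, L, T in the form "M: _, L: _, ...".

Collect each base-dimension exponent across the product:
  M: −(0) + 2·(1) + (1) − (0) + (1) = 4
  L: −(2) + 2·(0) + (-3) − (0) + (1) = -4
  T: −(-1) + 2·(-2) + (0) − (1) + (-2) = -6
So the dimensions are [M⁴ L⁻⁴ T⁻⁶].

M: 4, L: -4, T: -6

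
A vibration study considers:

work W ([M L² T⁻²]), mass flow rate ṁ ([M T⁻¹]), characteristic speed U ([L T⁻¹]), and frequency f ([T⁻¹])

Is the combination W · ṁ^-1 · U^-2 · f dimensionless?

Sum the exponent of each base dimension across the product:
  M: [W]_M − [ṁ]_M − 2·[U]_M + [f]_M = (1) − (1) − 2·(0) + (0) = 0
  L: [W]_L − [ṁ]_L − 2·[U]_L + [f]_L = (2) − (0) − 2·(1) + (0) = 0
  T: [W]_T − [ṁ]_T − 2·[U]_T + [f]_T = (-2) − (-1) − 2·(-1) + (-1) = 0
All base exponents vanish — dimensionless.

yes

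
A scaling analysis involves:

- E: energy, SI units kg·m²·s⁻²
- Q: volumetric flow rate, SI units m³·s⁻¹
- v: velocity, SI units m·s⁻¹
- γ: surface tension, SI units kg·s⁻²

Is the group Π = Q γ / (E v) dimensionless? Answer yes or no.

yes

Sum the exponent of each base dimension across the product:
  M: −[E]_M + [Q]_M − [v]_M + [γ]_M = −(1) + (0) − (0) + (1) = 0
  L: −[E]_L + [Q]_L − [v]_L + [γ]_L = −(2) + (3) − (1) + (0) = 0
  T: −[E]_T + [Q]_T − [v]_T + [γ]_T = −(-2) + (-1) − (-1) + (-2) = 0
All base exponents vanish — dimensionless.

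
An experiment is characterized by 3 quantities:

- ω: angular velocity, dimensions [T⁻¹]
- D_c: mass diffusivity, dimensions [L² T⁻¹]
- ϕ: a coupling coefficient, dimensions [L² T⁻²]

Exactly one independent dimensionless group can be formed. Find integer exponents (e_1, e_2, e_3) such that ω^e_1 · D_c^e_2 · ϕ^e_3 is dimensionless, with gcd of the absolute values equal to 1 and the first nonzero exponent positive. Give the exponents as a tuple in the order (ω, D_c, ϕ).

L: e_1·(0) + e_2·(2) + e_3·(2) = 0
T: e_1·(-1) + e_2·(-1) + e_3·(-2) = 0
Solving this homogeneous linear system for the smallest-integer solution (first nonzero entry positive) gives (1, 1, -1).

(1, 1, -1)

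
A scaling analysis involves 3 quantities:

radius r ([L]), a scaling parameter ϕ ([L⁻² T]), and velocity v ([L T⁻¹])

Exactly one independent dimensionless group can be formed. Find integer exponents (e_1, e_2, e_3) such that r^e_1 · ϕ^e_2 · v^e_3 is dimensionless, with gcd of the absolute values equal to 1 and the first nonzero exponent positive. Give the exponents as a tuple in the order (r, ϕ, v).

L: e_1·(1) + e_2·(-2) + e_3·(1) = 0
T: e_1·(0) + e_2·(1) + e_3·(-1) = 0
Solving this homogeneous linear system for the smallest-integer solution (first nonzero entry positive) gives (1, 1, 1).

(1, 1, 1)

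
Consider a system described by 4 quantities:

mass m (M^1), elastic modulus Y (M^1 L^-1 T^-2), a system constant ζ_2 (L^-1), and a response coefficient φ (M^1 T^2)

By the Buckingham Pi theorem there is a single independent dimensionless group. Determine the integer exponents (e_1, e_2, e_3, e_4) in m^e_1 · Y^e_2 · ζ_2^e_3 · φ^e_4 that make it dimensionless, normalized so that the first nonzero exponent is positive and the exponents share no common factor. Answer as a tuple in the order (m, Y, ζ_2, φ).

(2, -1, 1, -1)

M: e_1·(1) + e_2·(1) + e_3·(0) + e_4·(1) = 0
L: e_1·(0) + e_2·(-1) + e_3·(-1) + e_4·(0) = 0
T: e_1·(0) + e_2·(-2) + e_3·(0) + e_4·(2) = 0
Solving this homogeneous linear system for the smallest-integer solution (first nonzero entry positive) gives (2, -1, 1, -1).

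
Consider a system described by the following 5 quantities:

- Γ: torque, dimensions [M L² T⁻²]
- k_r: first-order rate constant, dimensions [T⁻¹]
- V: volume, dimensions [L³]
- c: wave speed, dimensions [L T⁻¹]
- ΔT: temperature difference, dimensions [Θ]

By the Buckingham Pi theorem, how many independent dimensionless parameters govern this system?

1

There are 5 variables and 4 base dimensions (M, L, T, Θ).
The dimension matrix has rank 4.
Independent dimensionless groups: 5 − 4 = 1.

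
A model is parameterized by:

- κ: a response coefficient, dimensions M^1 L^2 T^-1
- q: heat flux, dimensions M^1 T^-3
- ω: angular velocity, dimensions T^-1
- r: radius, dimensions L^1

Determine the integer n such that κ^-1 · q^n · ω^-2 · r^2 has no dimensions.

Balance the M exponent: (1)·n from q, plus −(1) − 2·(0) + 2·(0) = -1 from the rest, must sum to zero.
n − 1 = 0, so n = 1.

1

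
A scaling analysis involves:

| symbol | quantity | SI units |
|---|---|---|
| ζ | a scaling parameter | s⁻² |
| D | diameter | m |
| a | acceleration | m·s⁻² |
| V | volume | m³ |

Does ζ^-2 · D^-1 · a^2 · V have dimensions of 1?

Sum the exponent of each base dimension across the product:
  L: −2·[ζ]_L − [D]_L + 2·[a]_L + [V]_L = −2·(0) − (1) + 2·(1) + (3) = 4
  T: −2·[ζ]_T − [D]_T + 2·[a]_T + [V]_T = −2·(-2) − (0) + 2·(-2) + (0) = 0
Net dimensions [L⁴] ≠ [1] — not dimensionless.

no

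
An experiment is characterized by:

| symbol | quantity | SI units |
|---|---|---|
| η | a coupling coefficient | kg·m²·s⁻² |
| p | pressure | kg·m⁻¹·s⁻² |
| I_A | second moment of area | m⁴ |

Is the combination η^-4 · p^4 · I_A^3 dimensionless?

Sum the exponent of each base dimension across the product:
  M: −4·[η]_M + 4·[p]_M + 3·[I_A]_M = −4·(1) + 4·(1) + 3·(0) = 0
  L: −4·[η]_L + 4·[p]_L + 3·[I_A]_L = −4·(2) + 4·(-1) + 3·(4) = 0
  T: −4·[η]_T + 4·[p]_T + 3·[I_A]_T = −4·(-2) + 4·(-2) + 3·(0) = 0
All base exponents vanish — dimensionless.

yes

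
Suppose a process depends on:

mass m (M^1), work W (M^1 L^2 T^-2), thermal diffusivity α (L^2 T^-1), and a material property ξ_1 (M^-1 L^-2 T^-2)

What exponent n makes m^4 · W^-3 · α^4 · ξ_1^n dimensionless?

1

Balance the M exponent: (-1)·n from ξ_1, plus 4·(1) − 3·(1) + 4·(0) = 1 from the rest, must sum to zero.
−n + 1 = 0, so n = 1.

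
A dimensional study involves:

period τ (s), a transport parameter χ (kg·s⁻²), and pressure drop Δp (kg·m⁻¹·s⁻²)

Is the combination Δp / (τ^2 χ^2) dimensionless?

Sum the exponent of each base dimension across the product:
  M: −2·[τ]_M − 2·[χ]_M + [Δp]_M = −2·(0) − 2·(1) + (1) = -1
  L: −2·[τ]_L − 2·[χ]_L + [Δp]_L = −2·(0) − 2·(0) + (-1) = -1
  T: −2·[τ]_T − 2·[χ]_T + [Δp]_T = −2·(1) − 2·(-2) + (-2) = 0
Net dimensions [M⁻¹ L⁻¹] ≠ [1] — not dimensionless.

no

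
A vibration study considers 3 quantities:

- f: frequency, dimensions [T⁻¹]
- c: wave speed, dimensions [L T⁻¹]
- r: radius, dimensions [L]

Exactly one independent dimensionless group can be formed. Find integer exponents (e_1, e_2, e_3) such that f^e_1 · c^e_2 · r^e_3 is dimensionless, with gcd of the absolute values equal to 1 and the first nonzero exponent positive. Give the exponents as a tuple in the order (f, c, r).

(1, -1, 1)

L: e_1·(0) + e_2·(1) + e_3·(1) = 0
T: e_1·(-1) + e_2·(-1) + e_3·(0) = 0
Solving this homogeneous linear system for the smallest-integer solution (first nonzero entry positive) gives (1, -1, 1).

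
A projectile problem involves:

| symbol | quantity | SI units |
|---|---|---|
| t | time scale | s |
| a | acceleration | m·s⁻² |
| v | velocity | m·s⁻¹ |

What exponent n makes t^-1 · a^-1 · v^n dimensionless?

1

Balance the L exponent: (1)·n from v, plus −(0) − (1) = -1 from the rest, must sum to zero.
n − 1 = 0, so n = 1.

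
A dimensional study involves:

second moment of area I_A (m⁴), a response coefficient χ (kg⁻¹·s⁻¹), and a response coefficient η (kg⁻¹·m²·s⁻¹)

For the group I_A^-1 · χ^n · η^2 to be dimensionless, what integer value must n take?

-2

Balance the M exponent: (-1)·n from χ, plus −(0) + 2·(-1) = -2 from the rest, must sum to zero.
−n − 2 = 0, so n = -2.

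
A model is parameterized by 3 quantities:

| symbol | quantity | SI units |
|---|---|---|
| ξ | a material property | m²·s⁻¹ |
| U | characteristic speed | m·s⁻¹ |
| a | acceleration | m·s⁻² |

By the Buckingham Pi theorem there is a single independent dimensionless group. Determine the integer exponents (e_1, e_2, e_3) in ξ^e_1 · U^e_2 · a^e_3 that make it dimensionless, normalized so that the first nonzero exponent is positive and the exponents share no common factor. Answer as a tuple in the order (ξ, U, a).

L: e_1·(2) + e_2·(1) + e_3·(1) = 0
T: e_1·(-1) + e_2·(-1) + e_3·(-2) = 0
Solving this homogeneous linear system for the smallest-integer solution (first nonzero entry positive) gives (1, -3, 1).

(1, -3, 1)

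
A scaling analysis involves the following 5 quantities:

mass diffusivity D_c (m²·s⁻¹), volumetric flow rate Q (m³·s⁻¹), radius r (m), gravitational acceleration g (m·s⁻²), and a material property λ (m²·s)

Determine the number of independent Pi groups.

3

There are 5 variables and 2 base dimensions (L, T).
The dimension matrix has rank 2.
Independent dimensionless groups: 5 − 2 = 3.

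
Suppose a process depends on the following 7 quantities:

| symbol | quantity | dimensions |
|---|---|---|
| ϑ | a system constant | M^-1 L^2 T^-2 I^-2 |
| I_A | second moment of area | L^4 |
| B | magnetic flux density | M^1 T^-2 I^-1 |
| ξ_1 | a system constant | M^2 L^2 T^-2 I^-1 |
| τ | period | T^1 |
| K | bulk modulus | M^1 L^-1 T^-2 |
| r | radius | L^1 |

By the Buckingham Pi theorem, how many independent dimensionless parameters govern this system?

There are 7 variables and 4 base dimensions (M, L, T, I).
The dimension matrix has rank 4.
Independent dimensionless groups: 7 − 4 = 3.

3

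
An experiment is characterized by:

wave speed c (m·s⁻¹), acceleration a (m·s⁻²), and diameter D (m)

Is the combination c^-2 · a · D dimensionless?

Sum the exponent of each base dimension across the product:
  M: −2·[c]_M + [a]_M + [D]_M = −2·(0) + (0) + (0) = 0
  L: −2·[c]_L + [a]_L + [D]_L = −2·(1) + (1) + (1) = 0
  T: −2·[c]_T + [a]_T + [D]_T = −2·(-1) + (-2) + (0) = 0
All base exponents vanish — dimensionless.

yes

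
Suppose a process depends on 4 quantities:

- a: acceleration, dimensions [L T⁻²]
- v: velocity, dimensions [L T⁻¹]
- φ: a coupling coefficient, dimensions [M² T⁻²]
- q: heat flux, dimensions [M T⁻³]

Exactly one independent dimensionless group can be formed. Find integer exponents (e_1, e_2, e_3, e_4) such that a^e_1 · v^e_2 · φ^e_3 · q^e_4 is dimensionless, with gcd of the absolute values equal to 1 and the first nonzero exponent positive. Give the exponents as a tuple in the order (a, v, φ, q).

(4, -4, 1, -2)

M: e_1·(0) + e_2·(0) + e_3·(2) + e_4·(1) = 0
L: e_1·(1) + e_2·(1) + e_3·(0) + e_4·(0) = 0
T: e_1·(-2) + e_2·(-1) + e_3·(-2) + e_4·(-3) = 0
Solving this homogeneous linear system for the smallest-integer solution (first nonzero entry positive) gives (4, -4, 1, -2).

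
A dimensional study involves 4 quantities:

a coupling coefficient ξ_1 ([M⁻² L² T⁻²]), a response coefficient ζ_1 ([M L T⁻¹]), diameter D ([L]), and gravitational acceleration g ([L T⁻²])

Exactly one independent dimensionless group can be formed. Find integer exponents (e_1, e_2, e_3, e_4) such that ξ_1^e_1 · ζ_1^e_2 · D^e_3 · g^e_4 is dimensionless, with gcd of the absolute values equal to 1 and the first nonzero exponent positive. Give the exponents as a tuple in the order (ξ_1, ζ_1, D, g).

M: e_1·(-2) + e_2·(1) + e_3·(0) + e_4·(0) = 0
L: e_1·(2) + e_2·(1) + e_3·(1) + e_4·(1) = 0
T: e_1·(-2) + e_2·(-1) + e_3·(0) + e_4·(-2) = 0
Solving this homogeneous linear system for the smallest-integer solution (first nonzero entry positive) gives (1, 2, -2, -2).

(1, 2, -2, -2)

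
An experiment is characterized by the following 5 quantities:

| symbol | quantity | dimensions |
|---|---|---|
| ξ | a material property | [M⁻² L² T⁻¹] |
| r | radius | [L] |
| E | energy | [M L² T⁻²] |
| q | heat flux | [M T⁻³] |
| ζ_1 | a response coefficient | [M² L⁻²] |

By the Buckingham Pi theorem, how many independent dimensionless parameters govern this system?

There are 5 variables and 3 base dimensions (M, L, T).
The dimension matrix has rank 3.
Independent dimensionless groups: 5 − 3 = 2.

2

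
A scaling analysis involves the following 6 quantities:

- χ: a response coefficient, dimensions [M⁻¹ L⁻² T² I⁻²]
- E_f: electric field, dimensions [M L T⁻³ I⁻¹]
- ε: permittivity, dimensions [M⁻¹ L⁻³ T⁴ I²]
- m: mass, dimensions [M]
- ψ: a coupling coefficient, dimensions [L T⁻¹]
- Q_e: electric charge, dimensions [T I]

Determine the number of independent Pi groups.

2

There are 6 variables and 4 base dimensions (M, L, T, I).
The dimension matrix has rank 4.
Independent dimensionless groups: 6 − 4 = 2.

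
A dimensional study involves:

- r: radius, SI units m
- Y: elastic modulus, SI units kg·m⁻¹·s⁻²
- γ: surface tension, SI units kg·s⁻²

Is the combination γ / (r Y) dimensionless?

yes

Sum the exponent of each base dimension across the product:
  M: −[r]_M − [Y]_M + [γ]_M = −(0) − (1) + (1) = 0
  L: −[r]_L − [Y]_L + [γ]_L = −(1) − (-1) + (0) = 0
  T: −[r]_T − [Y]_T + [γ]_T = −(0) − (-2) + (-2) = 0
All base exponents vanish — dimensionless.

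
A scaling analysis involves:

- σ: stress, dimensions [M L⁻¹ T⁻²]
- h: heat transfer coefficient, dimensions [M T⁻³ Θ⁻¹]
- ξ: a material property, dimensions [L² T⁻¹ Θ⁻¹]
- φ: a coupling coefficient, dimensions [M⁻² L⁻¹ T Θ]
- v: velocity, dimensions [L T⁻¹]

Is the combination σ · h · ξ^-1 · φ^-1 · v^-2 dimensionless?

Sum the exponent of each base dimension across the product:
  M: [σ]_M + [h]_M − [ξ]_M − [φ]_M − 2·[v]_M = (1) + (1) − (0) − (-2) − 2·(0) = 4
  L: [σ]_L + [h]_L − [ξ]_L − [φ]_L − 2·[v]_L = (-1) + (0) − (2) − (-1) − 2·(1) = -4
  T: [σ]_T + [h]_T − [ξ]_T − [φ]_T − 2·[v]_T = (-2) + (-3) − (-1) − (1) − 2·(-1) = -3
  Θ: [σ]_Θ + [h]_Θ − [ξ]_Θ − [φ]_Θ − 2·[v]_Θ = (0) + (-1) − (-1) − (1) − 2·(0) = -1
Net dimensions [M⁴ L⁻⁴ T⁻³ Θ⁻¹] ≠ [1] — not dimensionless.

no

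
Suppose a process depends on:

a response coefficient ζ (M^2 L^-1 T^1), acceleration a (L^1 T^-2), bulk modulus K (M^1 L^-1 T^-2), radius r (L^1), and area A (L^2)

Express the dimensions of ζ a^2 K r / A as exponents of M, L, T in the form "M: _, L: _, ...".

M: 3, L: -1, T: -5

Collect each base-dimension exponent across the product:
  M: (2) + 2·(0) + (1) + (0) − (0) = 3
  L: (-1) + 2·(1) + (-1) + (1) − (2) = -1
  T: (1) + 2·(-2) + (-2) + (0) − (0) = -5
So the dimensions are [M³ L⁻¹ T⁻⁵].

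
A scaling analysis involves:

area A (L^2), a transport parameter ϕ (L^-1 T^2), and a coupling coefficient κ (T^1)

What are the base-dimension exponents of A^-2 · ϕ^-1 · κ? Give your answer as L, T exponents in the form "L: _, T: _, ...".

Collect each base-dimension exponent across the product:
  L: −2·(2) − (-1) + (0) = -3
  T: −2·(0) − (2) + (1) = -1
So the dimensions are [L⁻³ T⁻¹].

L: -3, T: -1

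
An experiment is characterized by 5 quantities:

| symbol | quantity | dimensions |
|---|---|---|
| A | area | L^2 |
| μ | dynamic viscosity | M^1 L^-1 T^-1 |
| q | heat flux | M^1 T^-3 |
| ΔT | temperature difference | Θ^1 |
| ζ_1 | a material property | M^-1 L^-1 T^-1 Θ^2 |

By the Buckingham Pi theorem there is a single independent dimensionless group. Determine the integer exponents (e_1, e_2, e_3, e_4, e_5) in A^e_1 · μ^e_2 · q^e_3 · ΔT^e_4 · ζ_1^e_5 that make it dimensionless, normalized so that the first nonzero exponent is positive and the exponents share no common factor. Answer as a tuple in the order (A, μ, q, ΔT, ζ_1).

M: e_1·(0) + e_2·(1) + e_3·(1) + e_4·(0) + e_5·(-1) = 0
L: e_1·(2) + e_2·(-1) + e_3·(0) + e_4·(0) + e_5·(-1) = 0
T: e_1·(0) + e_2·(-1) + e_3·(-3) + e_4·(0) + e_5·(-1) = 0
Θ: e_1·(0) + e_2·(0) + e_3·(0) + e_4·(1) + e_5·(2) = 0
Solving this homogeneous linear system for the smallest-integer solution (first nonzero entry positive) gives (3, 4, -2, -4, 2).

(3, 4, -2, -4, 2)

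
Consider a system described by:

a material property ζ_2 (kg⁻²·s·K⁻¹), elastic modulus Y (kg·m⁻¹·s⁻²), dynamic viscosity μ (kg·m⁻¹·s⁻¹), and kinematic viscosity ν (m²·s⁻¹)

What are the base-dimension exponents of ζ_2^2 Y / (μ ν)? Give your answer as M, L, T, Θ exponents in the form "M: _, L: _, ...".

M: -4, L: -2, T: 2, Θ: -2

Collect each base-dimension exponent across the product:
  M: 2·(-2) + (1) − (1) − (0) = -4
  L: 2·(0) + (-1) − (-1) − (2) = -2
  T: 2·(1) + (-2) − (-1) − (-1) = 2
  Θ: 2·(-1) + (0) − (0) − (0) = -2
So the dimensions are [M⁻⁴ L⁻² T² Θ⁻²].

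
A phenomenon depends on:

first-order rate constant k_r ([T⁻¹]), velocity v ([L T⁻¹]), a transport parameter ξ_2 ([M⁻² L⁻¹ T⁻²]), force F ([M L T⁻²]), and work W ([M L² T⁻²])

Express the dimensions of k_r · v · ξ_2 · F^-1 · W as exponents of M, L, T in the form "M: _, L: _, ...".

Collect each base-dimension exponent across the product:
  M: (0) + (0) + (-2) − (1) + (1) = -2
  L: (0) + (1) + (-1) − (1) + (2) = 1
  T: (-1) + (-1) + (-2) − (-2) + (-2) = -4
So the dimensions are [M⁻² L T⁻⁴].

M: -2, L: 1, T: -4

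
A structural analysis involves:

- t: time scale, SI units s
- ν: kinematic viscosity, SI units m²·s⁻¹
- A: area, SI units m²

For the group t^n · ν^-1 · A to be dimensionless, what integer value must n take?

-1

Balance the T exponent: (1)·n from t, plus −(-1) + (0) = 1 from the rest, must sum to zero.
n + 1 = 0, so n = -1.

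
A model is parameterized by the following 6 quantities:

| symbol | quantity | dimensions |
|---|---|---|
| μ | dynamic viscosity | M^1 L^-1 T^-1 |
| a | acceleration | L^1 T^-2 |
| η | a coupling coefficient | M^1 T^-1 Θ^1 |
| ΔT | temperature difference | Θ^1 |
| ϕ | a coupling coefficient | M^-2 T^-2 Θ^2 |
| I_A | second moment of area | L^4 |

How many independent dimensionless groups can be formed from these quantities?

There are 6 variables and 4 base dimensions (M, L, T, Θ).
The dimension matrix has rank 4.
Independent dimensionless groups: 6 − 4 = 2.

2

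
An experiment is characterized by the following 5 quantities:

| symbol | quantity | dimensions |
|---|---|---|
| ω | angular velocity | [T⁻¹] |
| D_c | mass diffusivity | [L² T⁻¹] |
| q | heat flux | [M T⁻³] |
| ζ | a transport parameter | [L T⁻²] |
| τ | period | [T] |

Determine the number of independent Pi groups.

There are 5 variables and 3 base dimensions (M, L, T).
The dimension matrix has rank 3.
Independent dimensionless groups: 5 − 3 = 2.

2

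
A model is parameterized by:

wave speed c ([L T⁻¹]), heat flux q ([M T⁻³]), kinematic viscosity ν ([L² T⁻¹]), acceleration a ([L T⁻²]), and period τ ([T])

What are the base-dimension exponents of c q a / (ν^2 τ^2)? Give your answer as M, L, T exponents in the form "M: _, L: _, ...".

Collect each base-dimension exponent across the product:
  M: (0) + (1) − 2·(0) + (0) − 2·(0) = 1
  L: (1) + (0) − 2·(2) + (1) − 2·(0) = -2
  T: (-1) + (-3) − 2·(-1) + (-2) − 2·(1) = -6
So the dimensions are [M L⁻² T⁻⁶].

M: 1, L: -2, T: -6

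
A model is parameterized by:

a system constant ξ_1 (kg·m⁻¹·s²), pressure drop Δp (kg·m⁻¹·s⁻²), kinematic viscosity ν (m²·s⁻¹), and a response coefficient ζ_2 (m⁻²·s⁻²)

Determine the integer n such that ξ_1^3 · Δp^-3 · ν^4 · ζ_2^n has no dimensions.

4

Balance the L exponent: (-2)·n from ζ_2, plus 3·(-1) − 3·(-1) + 4·(2) = 8 from the rest, must sum to zero.
-2n + 8 = 0, so n = 4.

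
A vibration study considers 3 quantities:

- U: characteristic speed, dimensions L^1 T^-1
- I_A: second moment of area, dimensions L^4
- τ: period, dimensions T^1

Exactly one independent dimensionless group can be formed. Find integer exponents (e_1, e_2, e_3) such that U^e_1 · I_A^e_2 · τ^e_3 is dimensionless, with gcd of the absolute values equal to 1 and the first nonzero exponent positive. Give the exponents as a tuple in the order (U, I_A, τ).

(4, -1, 4)

L: e_1·(1) + e_2·(4) + e_3·(0) = 0
T: e_1·(-1) + e_2·(0) + e_3·(1) = 0
Solving this homogeneous linear system for the smallest-integer solution (first nonzero entry positive) gives (4, -1, 4).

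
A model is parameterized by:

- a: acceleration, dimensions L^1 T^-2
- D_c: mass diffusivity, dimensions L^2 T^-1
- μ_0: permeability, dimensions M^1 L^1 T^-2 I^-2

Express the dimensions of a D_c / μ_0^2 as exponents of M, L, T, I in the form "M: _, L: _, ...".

Collect each base-dimension exponent across the product:
  M: (0) + (0) − 2·(1) = -2
  L: (1) + (2) − 2·(1) = 1
  T: (-2) + (-1) − 2·(-2) = 1
  I: (0) + (0) − 2·(-2) = 4
So the dimensions are [M⁻² L T I⁴].

M: -2, L: 1, T: 1, I: 4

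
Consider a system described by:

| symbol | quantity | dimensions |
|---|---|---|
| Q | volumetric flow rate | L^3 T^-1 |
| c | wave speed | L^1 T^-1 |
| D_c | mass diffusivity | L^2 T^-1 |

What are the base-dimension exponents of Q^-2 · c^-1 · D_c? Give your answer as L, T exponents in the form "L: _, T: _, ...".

Collect each base-dimension exponent across the product:
  L: −2·(3) − (1) + (2) = -5
  T: −2·(-1) − (-1) + (-1) = 2
So the dimensions are [L⁻⁵ T²].

L: -5, T: 2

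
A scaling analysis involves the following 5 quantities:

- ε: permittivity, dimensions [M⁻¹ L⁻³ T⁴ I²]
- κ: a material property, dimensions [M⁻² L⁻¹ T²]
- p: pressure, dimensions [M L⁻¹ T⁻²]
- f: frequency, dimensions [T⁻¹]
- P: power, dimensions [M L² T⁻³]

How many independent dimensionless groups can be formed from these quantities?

There are 5 variables and 4 base dimensions (M, L, T, I).
The dimension matrix has rank 4.
Independent dimensionless groups: 5 − 4 = 1.

1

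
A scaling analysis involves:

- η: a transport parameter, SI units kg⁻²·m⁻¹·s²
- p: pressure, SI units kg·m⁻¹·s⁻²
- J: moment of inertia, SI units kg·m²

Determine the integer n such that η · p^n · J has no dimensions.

Balance the M exponent: (1)·n from p, plus (-2) + (1) = -1 from the rest, must sum to zero.
n − 1 = 0, so n = 1.

1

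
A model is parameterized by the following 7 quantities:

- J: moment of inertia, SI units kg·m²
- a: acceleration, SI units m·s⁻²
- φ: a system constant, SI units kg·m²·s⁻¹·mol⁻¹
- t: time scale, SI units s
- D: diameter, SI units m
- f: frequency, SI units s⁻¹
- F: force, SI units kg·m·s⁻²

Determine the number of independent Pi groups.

3

There are 7 variables and 4 base dimensions (M, L, T, N).
The dimension matrix has rank 4.
Independent dimensionless groups: 7 − 4 = 3.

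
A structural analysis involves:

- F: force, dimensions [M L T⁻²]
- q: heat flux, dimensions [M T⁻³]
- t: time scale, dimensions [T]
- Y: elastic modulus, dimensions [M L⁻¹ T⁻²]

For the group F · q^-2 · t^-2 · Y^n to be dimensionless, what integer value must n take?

Balance the M exponent: (1)·n from Y, plus (1) − 2·(1) − 2·(0) = -1 from the rest, must sum to zero.
n − 1 = 0, so n = 1.

1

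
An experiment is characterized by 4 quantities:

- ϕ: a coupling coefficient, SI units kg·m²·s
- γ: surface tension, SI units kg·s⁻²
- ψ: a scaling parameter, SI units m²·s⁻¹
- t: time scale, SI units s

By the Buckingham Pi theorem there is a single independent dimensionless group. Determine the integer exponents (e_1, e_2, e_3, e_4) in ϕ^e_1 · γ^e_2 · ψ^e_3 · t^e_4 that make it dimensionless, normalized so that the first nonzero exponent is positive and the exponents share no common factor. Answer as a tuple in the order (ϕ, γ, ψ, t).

M: e_1·(1) + e_2·(1) + e_3·(0) + e_4·(0) = 0
L: e_1·(2) + e_2·(0) + e_3·(2) + e_4·(0) = 0
T: e_1·(1) + e_2·(-2) + e_3·(-1) + e_4·(1) = 0
Solving this homogeneous linear system for the smallest-integer solution (first nonzero entry positive) gives (1, -1, -1, -4).

(1, -1, -1, -4)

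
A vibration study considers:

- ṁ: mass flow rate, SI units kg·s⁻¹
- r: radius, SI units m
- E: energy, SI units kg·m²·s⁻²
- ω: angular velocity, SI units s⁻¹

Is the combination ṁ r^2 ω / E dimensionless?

Sum the exponent of each base dimension across the product:
  M: [ṁ]_M + 2·[r]_M − [E]_M + [ω]_M = (1) + 2·(0) − (1) + (0) = 0
  L: [ṁ]_L + 2·[r]_L − [E]_L + [ω]_L = (0) + 2·(1) − (2) + (0) = 0
  T: [ṁ]_T + 2·[r]_T − [E]_T + [ω]_T = (-1) + 2·(0) − (-2) + (-1) = 0
All base exponents vanish — dimensionless.

yes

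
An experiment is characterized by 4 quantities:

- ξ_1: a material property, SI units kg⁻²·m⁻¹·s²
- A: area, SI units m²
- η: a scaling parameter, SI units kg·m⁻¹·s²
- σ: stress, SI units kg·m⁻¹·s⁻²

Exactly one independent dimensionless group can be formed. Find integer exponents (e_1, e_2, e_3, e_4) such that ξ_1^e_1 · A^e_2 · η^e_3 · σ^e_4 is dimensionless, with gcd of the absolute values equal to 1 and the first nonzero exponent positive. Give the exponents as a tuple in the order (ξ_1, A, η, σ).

(2, 3, 1, 3)

M: e_1·(-2) + e_2·(0) + e_3·(1) + e_4·(1) = 0
L: e_1·(-1) + e_2·(2) + e_3·(-1) + e_4·(-1) = 0
T: e_1·(2) + e_2·(0) + e_3·(2) + e_4·(-2) = 0
Solving this homogeneous linear system for the smallest-integer solution (first nonzero entry positive) gives (2, 3, 1, 3).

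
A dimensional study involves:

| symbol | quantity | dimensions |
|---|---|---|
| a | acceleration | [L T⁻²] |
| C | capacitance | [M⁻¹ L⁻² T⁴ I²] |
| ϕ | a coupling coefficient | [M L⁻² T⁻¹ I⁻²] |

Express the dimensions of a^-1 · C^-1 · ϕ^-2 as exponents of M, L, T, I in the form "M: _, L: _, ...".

Collect each base-dimension exponent across the product:
  M: −(0) − (-1) − 2·(1) = -1
  L: −(1) − (-2) − 2·(-2) = 5
  T: −(-2) − (4) − 2·(-1) = 0
  I: −(0) − (2) − 2·(-2) = 2
So the dimensions are [M⁻¹ L⁵ I²].

M: -1, L: 5, T: 0, I: 2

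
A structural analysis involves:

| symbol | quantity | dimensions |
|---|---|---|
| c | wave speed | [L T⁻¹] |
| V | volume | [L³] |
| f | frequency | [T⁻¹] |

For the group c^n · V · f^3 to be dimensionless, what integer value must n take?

Balance the L exponent: (1)·n from c, plus (3) + 3·(0) = 3 from the rest, must sum to zero.
n + 3 = 0, so n = -3.

-3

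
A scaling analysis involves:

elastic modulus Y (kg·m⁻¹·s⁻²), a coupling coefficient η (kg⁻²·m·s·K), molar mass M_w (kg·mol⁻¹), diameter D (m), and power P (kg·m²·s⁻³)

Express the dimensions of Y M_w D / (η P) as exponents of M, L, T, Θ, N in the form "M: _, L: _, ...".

Collect each base-dimension exponent across the product:
  M: (1) − (-2) + (1) + (0) − (1) = 3
  L: (-1) − (1) + (0) + (1) − (2) = -3
  T: (-2) − (1) + (0) + (0) − (-3) = 0
  Θ: (0) − (1) + (0) + (0) − (0) = -1
  N: (0) − (0) + (-1) + (0) − (0) = -1
So the dimensions are [M³ L⁻³ Θ⁻¹ N⁻¹].

M: 3, L: -3, T: 0, Θ: -1, N: -1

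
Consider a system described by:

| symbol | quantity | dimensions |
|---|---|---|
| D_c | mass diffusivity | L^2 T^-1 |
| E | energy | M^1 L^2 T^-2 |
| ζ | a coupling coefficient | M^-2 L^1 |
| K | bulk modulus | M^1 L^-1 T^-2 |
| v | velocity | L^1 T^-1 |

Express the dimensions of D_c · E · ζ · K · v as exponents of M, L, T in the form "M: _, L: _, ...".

M: 0, L: 5, T: -6

Collect each base-dimension exponent across the product:
  M: (0) + (1) + (-2) + (1) + (0) = 0
  L: (2) + (2) + (1) + (-1) + (1) = 5
  T: (-1) + (-2) + (0) + (-2) + (-1) = -6
So the dimensions are [L⁵ T⁻⁶].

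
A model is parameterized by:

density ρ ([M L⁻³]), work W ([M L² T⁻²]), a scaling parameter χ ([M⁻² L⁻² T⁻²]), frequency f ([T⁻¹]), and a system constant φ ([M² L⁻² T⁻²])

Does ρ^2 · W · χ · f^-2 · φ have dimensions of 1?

no

Sum the exponent of each base dimension across the product:
  M: 2·[ρ]_M + [W]_M + [χ]_M − 2·[f]_M + [φ]_M = 2·(1) + (1) + (-2) − 2·(0) + (2) = 3
  L: 2·[ρ]_L + [W]_L + [χ]_L − 2·[f]_L + [φ]_L = 2·(-3) + (2) + (-2) − 2·(0) + (-2) = -8
  T: 2·[ρ]_T + [W]_T + [χ]_T − 2·[f]_T + [φ]_T = 2·(0) + (-2) + (-2) − 2·(-1) + (-2) = -4
Net dimensions [M³ L⁻⁸ T⁻⁴] ≠ [1] — not dimensionless.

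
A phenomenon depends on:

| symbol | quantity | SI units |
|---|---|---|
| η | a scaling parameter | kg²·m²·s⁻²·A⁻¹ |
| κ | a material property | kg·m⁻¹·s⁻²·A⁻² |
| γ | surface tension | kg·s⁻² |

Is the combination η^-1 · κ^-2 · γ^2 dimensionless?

Sum the exponent of each base dimension across the product:
  M: −[η]_M − 2·[κ]_M + 2·[γ]_M = −(2) − 2·(1) + 2·(1) = -2
  L: −[η]_L − 2·[κ]_L + 2·[γ]_L = −(2) − 2·(-1) + 2·(0) = 0
  T: −[η]_T − 2·[κ]_T + 2·[γ]_T = −(-2) − 2·(-2) + 2·(-2) = 2
  I: −[η]_I − 2·[κ]_I + 2·[γ]_I = −(-1) − 2·(-2) + 2·(0) = 5
Net dimensions [M⁻² T² I⁵] ≠ [1] — not dimensionless.

no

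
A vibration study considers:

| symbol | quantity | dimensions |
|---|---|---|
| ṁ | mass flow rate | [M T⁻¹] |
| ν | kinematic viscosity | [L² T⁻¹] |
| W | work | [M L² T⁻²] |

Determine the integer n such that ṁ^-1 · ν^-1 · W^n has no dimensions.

Balance the M exponent: (1)·n from W, plus −(1) − (0) = -1 from the rest, must sum to zero.
n − 1 = 0, so n = 1.

1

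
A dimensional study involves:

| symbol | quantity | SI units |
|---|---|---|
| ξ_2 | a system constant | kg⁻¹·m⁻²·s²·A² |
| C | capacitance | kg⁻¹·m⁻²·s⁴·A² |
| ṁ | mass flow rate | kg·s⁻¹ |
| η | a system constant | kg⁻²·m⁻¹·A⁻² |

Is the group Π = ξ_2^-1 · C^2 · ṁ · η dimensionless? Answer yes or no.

Sum the exponent of each base dimension across the product:
  M: −[ξ_2]_M + 2·[C]_M + [ṁ]_M + [η]_M = −(-1) + 2·(-1) + (1) + (-2) = -2
  L: −[ξ_2]_L + 2·[C]_L + [ṁ]_L + [η]_L = −(-2) + 2·(-2) + (0) + (-1) = -3
  T: −[ξ_2]_T + 2·[C]_T + [ṁ]_T + [η]_T = −(2) + 2·(4) + (-1) + (0) = 5
  I: −[ξ_2]_I + 2·[C]_I + [ṁ]_I + [η]_I = −(2) + 2·(2) + (0) + (-2) = 0
Net dimensions [M⁻² L⁻³ T⁵] ≠ [1] — not dimensionless.

no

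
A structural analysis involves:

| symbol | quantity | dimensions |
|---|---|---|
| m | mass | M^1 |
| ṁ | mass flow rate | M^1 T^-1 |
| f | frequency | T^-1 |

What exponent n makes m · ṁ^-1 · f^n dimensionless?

Balance the T exponent: (-1)·n from f, plus (0) − (-1) = 1 from the rest, must sum to zero.
−n + 1 = 0, so n = 1.

1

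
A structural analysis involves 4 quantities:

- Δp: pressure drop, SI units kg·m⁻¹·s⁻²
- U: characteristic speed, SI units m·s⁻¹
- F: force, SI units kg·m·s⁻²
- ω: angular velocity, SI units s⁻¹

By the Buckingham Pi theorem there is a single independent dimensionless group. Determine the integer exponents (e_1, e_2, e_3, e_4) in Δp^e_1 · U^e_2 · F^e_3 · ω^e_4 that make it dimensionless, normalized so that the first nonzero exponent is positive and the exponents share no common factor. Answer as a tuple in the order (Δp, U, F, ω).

(1, 2, -1, -2)

M: e_1·(1) + e_2·(0) + e_3·(1) + e_4·(0) = 0
L: e_1·(-1) + e_2·(1) + e_3·(1) + e_4·(0) = 0
T: e_1·(-2) + e_2·(-1) + e_3·(-2) + e_4·(-1) = 0
Solving this homogeneous linear system for the smallest-integer solution (first nonzero entry positive) gives (1, 2, -1, -2).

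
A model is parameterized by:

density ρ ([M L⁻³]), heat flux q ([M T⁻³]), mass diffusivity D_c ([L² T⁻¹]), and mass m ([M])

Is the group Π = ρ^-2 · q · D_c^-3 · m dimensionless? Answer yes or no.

yes

Sum the exponent of each base dimension across the product:
  M: −2·[ρ]_M + [q]_M − 3·[D_c]_M + [m]_M = −2·(1) + (1) − 3·(0) + (1) = 0
  L: −2·[ρ]_L + [q]_L − 3·[D_c]_L + [m]_L = −2·(-3) + (0) − 3·(2) + (0) = 0
  T: −2·[ρ]_T + [q]_T − 3·[D_c]_T + [m]_T = −2·(0) + (-3) − 3·(-1) + (0) = 0
All base exponents vanish — dimensionless.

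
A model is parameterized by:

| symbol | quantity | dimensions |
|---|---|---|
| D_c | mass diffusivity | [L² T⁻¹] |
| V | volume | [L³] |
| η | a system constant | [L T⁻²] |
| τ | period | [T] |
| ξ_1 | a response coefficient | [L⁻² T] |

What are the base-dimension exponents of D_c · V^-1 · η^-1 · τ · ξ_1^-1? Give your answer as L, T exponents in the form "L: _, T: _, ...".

L: 0, T: 1

Collect each base-dimension exponent across the product:
  L: (2) − (3) − (1) + (0) − (-2) = 0
  T: (-1) − (0) − (-2) + (1) − (1) = 1
So the dimensions are [T].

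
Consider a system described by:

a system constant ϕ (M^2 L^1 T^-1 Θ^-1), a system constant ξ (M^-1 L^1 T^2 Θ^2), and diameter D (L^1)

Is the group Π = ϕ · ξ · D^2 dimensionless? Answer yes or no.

no

Sum the exponent of each base dimension across the product:
  M: [ϕ]_M + [ξ]_M + 2·[D]_M = (2) + (-1) + 2·(0) = 1
  L: [ϕ]_L + [ξ]_L + 2·[D]_L = (1) + (1) + 2·(1) = 4
  T: [ϕ]_T + [ξ]_T + 2·[D]_T = (-1) + (2) + 2·(0) = 1
  Θ: [ϕ]_Θ + [ξ]_Θ + 2·[D]_Θ = (-1) + (2) + 2·(0) = 1
Net dimensions [M L⁴ T Θ] ≠ [1] — not dimensionless.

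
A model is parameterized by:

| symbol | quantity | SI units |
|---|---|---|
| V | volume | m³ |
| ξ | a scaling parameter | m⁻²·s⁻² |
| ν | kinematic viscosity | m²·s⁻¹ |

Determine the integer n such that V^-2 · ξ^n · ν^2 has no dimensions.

-1

Balance the L exponent: (-2)·n from ξ, plus −2·(3) + 2·(2) = -2 from the rest, must sum to zero.
-2n − 2 = 0, so n = -1.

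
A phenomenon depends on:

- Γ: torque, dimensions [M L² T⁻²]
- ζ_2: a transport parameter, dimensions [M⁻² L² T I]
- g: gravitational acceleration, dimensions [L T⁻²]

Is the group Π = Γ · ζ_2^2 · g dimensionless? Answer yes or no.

no

Sum the exponent of each base dimension across the product:
  M: [Γ]_M + 2·[ζ_2]_M + [g]_M = (1) + 2·(-2) + (0) = -3
  L: [Γ]_L + 2·[ζ_2]_L + [g]_L = (2) + 2·(2) + (1) = 7
  T: [Γ]_T + 2·[ζ_2]_T + [g]_T = (-2) + 2·(1) + (-2) = -2
  I: [Γ]_I + 2·[ζ_2]_I + [g]_I = (0) + 2·(1) + (0) = 2
Net dimensions [M⁻³ L⁷ T⁻² I²] ≠ [1] — not dimensionless.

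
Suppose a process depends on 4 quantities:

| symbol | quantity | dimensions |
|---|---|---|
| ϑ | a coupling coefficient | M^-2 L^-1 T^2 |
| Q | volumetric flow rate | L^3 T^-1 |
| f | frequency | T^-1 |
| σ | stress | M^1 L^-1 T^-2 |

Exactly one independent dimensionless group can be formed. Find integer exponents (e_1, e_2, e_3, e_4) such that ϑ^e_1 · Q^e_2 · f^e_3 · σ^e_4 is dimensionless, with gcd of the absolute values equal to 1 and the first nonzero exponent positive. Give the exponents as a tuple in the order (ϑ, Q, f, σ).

M: e_1·(-2) + e_2·(0) + e_3·(0) + e_4·(1) = 0
L: e_1·(-1) + e_2·(3) + e_3·(0) + e_4·(-1) = 0
T: e_1·(2) + e_2·(-1) + e_3·(-1) + e_4·(-2) = 0
Solving this homogeneous linear system for the smallest-integer solution (first nonzero entry positive) gives (1, 1, -3, 2).

(1, 1, -3, 2)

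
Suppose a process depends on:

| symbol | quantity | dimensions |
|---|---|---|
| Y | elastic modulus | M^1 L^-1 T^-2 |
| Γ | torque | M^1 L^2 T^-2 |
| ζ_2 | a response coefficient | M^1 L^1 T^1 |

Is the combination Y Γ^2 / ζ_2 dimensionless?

Sum the exponent of each base dimension across the product:
  M: [Y]_M + 2·[Γ]_M − [ζ_2]_M = (1) + 2·(1) − (1) = 2
  L: [Y]_L + 2·[Γ]_L − [ζ_2]_L = (-1) + 2·(2) − (1) = 2
  T: [Y]_T + 2·[Γ]_T − [ζ_2]_T = (-2) + 2·(-2) − (1) = -7
Net dimensions [M² L² T⁻⁷] ≠ [1] — not dimensionless.

no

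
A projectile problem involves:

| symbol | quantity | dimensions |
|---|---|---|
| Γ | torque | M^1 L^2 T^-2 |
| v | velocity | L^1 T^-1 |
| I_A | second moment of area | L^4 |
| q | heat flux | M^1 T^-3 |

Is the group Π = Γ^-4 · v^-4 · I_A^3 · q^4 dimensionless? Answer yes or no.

Sum the exponent of each base dimension across the product:
  M: −4·[Γ]_M − 4·[v]_M + 3·[I_A]_M + 4·[q]_M = −4·(1) − 4·(0) + 3·(0) + 4·(1) = 0
  L: −4·[Γ]_L − 4·[v]_L + 3·[I_A]_L + 4·[q]_L = −4·(2) − 4·(1) + 3·(4) + 4·(0) = 0
  T: −4·[Γ]_T − 4·[v]_T + 3·[I_A]_T + 4·[q]_T = −4·(-2) − 4·(-1) + 3·(0) + 4·(-3) = 0
All base exponents vanish — dimensionless.

yes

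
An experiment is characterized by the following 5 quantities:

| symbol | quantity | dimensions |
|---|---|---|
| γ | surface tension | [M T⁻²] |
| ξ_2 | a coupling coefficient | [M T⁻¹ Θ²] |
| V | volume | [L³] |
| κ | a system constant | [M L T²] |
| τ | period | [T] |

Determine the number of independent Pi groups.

There are 5 variables and 4 base dimensions (M, L, T, Θ).
The dimension matrix has rank 4.
Independent dimensionless groups: 5 − 4 = 1.

1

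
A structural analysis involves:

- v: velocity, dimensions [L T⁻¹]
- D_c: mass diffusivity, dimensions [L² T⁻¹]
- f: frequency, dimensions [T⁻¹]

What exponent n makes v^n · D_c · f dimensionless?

Balance the L exponent: (1)·n from v, plus (2) + (0) = 2 from the rest, must sum to zero.
n + 2 = 0, so n = -2.

-2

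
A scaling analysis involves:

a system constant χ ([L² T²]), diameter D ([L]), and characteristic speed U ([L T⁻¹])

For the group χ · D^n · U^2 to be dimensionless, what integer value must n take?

-4

Balance the L exponent: (1)·n from D, plus (2) + 2·(1) = 4 from the rest, must sum to zero.
n + 4 = 0, so n = -4.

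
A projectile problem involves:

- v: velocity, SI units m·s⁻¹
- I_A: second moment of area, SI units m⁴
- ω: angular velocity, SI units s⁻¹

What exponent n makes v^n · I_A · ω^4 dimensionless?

Balance the L exponent: (1)·n from v, plus (4) + 4·(0) = 4 from the rest, must sum to zero.
n + 4 = 0, so n = -4.

-4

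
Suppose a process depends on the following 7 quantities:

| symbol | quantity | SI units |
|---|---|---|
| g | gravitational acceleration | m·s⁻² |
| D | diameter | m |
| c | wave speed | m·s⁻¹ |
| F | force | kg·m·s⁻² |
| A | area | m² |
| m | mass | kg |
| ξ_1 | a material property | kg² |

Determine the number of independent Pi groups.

4

There are 7 variables and 3 base dimensions (M, L, T).
The dimension matrix has rank 3.
Independent dimensionless groups: 7 − 3 = 4.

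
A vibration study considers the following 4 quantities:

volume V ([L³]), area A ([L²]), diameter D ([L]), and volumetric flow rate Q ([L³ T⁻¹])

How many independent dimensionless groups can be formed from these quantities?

There are 4 variables and 2 base dimensions (L, T).
The dimension matrix has rank 2.
Independent dimensionless groups: 4 − 2 = 2.

2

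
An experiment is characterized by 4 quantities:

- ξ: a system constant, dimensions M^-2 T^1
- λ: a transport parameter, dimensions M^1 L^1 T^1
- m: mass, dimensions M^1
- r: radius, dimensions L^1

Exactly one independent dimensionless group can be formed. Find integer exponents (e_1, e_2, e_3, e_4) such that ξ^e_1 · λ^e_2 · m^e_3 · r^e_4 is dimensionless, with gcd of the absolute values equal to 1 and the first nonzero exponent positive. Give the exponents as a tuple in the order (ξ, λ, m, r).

(1, -1, 3, 1)

M: e_1·(-2) + e_2·(1) + e_3·(1) + e_4·(0) = 0
L: e_1·(0) + e_2·(1) + e_3·(0) + e_4·(1) = 0
T: e_1·(1) + e_2·(1) + e_3·(0) + e_4·(0) = 0
Solving this homogeneous linear system for the smallest-integer solution (first nonzero entry positive) gives (1, -1, 3, 1).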